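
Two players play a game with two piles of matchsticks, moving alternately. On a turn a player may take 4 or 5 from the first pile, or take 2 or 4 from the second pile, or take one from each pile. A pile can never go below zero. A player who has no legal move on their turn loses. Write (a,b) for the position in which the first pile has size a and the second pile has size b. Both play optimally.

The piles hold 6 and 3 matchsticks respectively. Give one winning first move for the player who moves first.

Move to (2,3).

Work bottom-up. With no move the player to move loses. Otherwise the position is W if at least one move leads to an L position for the opponent, and L if every move leads to a W.
No move ever increases a pile, so every position that can arise here has a ≤ 6 and b ≤ 3; it is enough to label the cells with 0 ≤ a ≤ 6 and 0 ≤ b ≤ 3.
Every move lowers a or b (never raises either), so fill the grid row by row in increasing a, and left to right within a row: each cell's successors are then already labelled.
      b=0  b=1  b=2  b=3
a=0:    L    L    W    W
a=1:    L    W    W    L
a=2:    L    W    W    L
a=3:    L    W    W    L
a=4:    W    W    L    L
a=5:    W    W    L    W
a=6:    W    L    L    W
Cells with no legal move (terminal, hence L): (0,0), (0,1), (1,0), (2,0), (3,0).
The remaining L cells, each justified by listing all of its moves:
(1,3): moves to (1,1)(W), (0,2)(W); every one is W ⇒ L
(2,3): moves to (2,1)(W), (1,2)(W); every one is W ⇒ L
(3,3): moves to (3,1)(W), (2,2)(W); every one is W ⇒ L
(4,2): moves to (0,2)(W), (4,0)(W), (3,1)(W); every one is W ⇒ L
(4,3): moves to (0,3)(W), (4,1)(W), (3,2)(W); every one is W ⇒ L
(5,2): moves to (1,2)(W), (0,2)(W), (5,0)(W), (4,1)(W); every one is W ⇒ L
(6,1): moves to (2,1)(W), (1,1)(W), (5,0)(W); every one is W ⇒ L
(6,2): moves to (2,2)(W), (1,2)(W), (6,0)(W), (5,1)(W); every one is W ⇒ L
Every other cell has at least one move into one of the L cells above, so it is W.
From (6,3), the L positions reachable in one move are: (2,3), (1,3), (6,1), (5,2). Any move reaching one of these is winning.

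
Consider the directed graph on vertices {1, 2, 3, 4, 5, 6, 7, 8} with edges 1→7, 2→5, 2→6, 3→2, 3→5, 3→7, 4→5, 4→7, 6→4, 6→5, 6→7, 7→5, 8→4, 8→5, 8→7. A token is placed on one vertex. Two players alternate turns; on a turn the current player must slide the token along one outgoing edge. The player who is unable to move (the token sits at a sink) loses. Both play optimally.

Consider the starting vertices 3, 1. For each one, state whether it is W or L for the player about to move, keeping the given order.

Use the standard recursion: the mover loses at a terminal position; elsewhere, the mover wins exactly when some move hands the opponent an L position.
Every edge goes from a vertex to one that appears earlier in the order 5, 7, 4, 8, 6, 2, 3, 1, so processing vertices in that order labels each vertex after all of its successors.
5: no outgoing edge → L
7: reaches L-position 5 → W
4: reaches L-position 5 → W
8: reaches L-position 5 → W
6: reaches L-position 5 → W
2: reaches L-position 5 → W
3: reaches L-position 5 → W
1: only reaches 7(W), which is W → L

3: W, 1: L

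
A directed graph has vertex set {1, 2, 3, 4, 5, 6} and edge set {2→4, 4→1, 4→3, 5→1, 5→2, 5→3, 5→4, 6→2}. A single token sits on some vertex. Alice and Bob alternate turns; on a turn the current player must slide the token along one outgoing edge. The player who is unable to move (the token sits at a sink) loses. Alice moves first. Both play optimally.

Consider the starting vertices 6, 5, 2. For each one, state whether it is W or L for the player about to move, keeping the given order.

Classify positions by backward induction: terminal positions (no move available) are L. From any other position, the mover wins iff some move reaches an L.
Every edge goes from a vertex to one that appears earlier in the order 1, 3, 4, 2, 6, 5, so processing vertices in that order labels each vertex after all of its successors.
1: no outgoing edge → L
3: no outgoing edge → L
4: can move to 3, which is L ⇒ W
2: the only move is to 4(W), a W ⇒ L
6: can move to 2, which is L ⇒ W
5: can move to 2, which is L ⇒ W

6: W, 5: W, 2: L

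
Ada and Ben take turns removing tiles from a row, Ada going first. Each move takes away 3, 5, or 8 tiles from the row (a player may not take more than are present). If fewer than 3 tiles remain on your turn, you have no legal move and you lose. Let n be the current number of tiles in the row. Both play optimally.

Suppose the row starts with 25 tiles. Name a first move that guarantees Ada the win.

Remove 3, leaving 22.

Classify positions by backward induction: terminal positions (no move available) are L. From any other position, the mover wins iff some move reaches an L.
n=0: no move → L
n=1: no move → L
n=2: no move → L
n=3: →0(L), so W
n=4: →1(L), so W
n=5: →2(L), so W
n=6: →1(L), so W
n=7: →2(L), so W
n=8: →0(L), so W
n=9: →1(L), so W
n=10: →2(L), so W
n=11: →8(W), 6(W), 3(W) — all W, so L
n=12: →9(W), 7(W), 4(W) — all W, so L
n=13: →10(W), 8(W), 5(W) — all W, so L
n=14: →11(L), so W
n=15: →12(L), so W
n=16: →13(L), so W
n=17: →12(L), so W
n=18: →13(L), so W
n=19: →11(L), so W
n=20: →12(L), so W
n=21: →13(L), so W
n=22: →19(W), 17(W), 14(W) — all W, so L
n=23: →20(W), 18(W), 15(W) — all W, so L
n=24: →21(W), 19(W), 16(W) — all W, so L
n=25: →22(L), so W
From 25, the L positions reachable in one move are: 22.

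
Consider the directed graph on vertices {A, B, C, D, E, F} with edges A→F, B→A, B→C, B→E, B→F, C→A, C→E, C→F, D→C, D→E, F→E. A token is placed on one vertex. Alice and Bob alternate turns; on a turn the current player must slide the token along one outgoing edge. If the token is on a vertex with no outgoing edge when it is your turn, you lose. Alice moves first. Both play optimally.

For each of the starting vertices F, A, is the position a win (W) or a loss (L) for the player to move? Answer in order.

F: W, A: L

Use the standard recursion: the mover loses at a terminal position; elsewhere, the mover wins exactly when some move hands the opponent an L position.
Every edge goes from a vertex to one that appears earlier in the order E, F, A, C, B, D, so processing vertices in that order labels each vertex after all of its successors.
E: no outgoing edge → L
F: can move to E, which is L ⇒ W
A: the only move is to F(W), a W ⇒ L
C: can move to A, which is L ⇒ W
B: can move to A, which is L ⇒ W
D: can move to E, which is L ⇒ W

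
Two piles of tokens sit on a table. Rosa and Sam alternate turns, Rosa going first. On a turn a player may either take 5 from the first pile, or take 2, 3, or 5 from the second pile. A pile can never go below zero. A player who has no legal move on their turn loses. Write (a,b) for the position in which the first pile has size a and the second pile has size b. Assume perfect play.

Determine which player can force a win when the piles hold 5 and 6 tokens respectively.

Use the standard recursion: the mover loses at a terminal position; elsewhere, the mover wins exactly when some move hands the opponent an L position.
No move ever increases a pile, so every position that can arise here has a ≤ 5 and b ≤ 6; it is enough to label the cells with 0 ≤ a ≤ 5 and 0 ≤ b ≤ 6.
Every move lowers a or b (never raises either), so fill the grid row by row in increasing a, and left to right within a row: each cell's successors are then already labelled.
      b=0  b=1  b=2  b=3  b=4  b=5  b=6
a=0:    L    L    W    W    W    W    W
a=1:    L    L    W    W    W    W    W
a=2:    L    L    W    W    W    W    W
a=3:    L    L    W    W    W    W    W
a=4:    L    L    W    W    W    W    W
a=5:    W    W    L    L    W    W    W
Cells with no legal move (terminal, hence L): (0,0), (0,1), (1,0), (1,1), (2,0), (2,1), (3,0), (3,1), (4,0), (4,1).
The remaining L cells, each justified by listing all of its moves:
(5,2): L (options (0,2)(W), (5,0)(W) are all W)
(5,3): L (options (0,3)(W), (5,1)(W), (5,0)(W) are all W)
Every other cell has at least one move into one of the L cells above, so it is W.
The starting position (5,6) is W: Rosa should move to (5,3), handing over an L position.

Rosa wins.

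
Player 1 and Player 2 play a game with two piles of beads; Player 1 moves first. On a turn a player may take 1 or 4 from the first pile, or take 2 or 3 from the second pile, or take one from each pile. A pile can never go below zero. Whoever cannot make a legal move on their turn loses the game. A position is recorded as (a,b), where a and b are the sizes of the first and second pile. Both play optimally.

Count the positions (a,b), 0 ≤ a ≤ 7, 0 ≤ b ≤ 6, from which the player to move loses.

21

Work bottom-up. With no move the player to move loses. Otherwise the position is W if at least one move leads to an L position for the opponent, and L if every move leads to a W.
Every move lowers a or b (never raises either), so fill the grid row by row in increasing a, and left to right within a row: each cell's successors are then already labelled.
      b=0  b=1  b=2  b=3  b=4  b=5  b=6
a=0:    L    L    W    W    W    L    L
a=1:    W    W    W    L    L    W    W
a=2:    L    L    W    W    W    W    L
a=3:    W    W    W    L    L    W    W
a=4:    W    W    L    W    W    W    W
a=5:    L    L    W    W    W    L    L
a=6:    W    W    W    L    L    W    W
a=7:    L    L    W    W    W    W    L
Cells with no legal move (terminal, hence L): (0,0), (0,1).
The remaining L cells, each justified by listing all of its moves:
(0,5): L (options (0,3)(W), (0,2)(W) are all W)
(0,6): L (options (0,4)(W), (0,3)(W) are all W)
(1,3): L (options (0,3)(W), (1,1)(W), (1,0)(W), (0,2)(W) are all W)
(1,4): L (options (0,4)(W), (1,2)(W), (1,1)(W), (0,3)(W) are all W)
(2,0): L (sole option (1,0)(W) is W)
(2,1): L (options (1,1)(W), (1,0)(W) are all W)
(2,6): L (options (1,6)(W), (2,4)(W), (2,3)(W), (1,5)(W) are all W)
(3,3): L (options (2,3)(W), (3,1)(W), (3,0)(W), (2,2)(W) are all W)
(3,4): L (options (2,4)(W), (3,2)(W), (3,1)(W), (2,3)(W) are all W)
(4,2): L (options (3,2)(W), (0,2)(W), (4,0)(W), (3,1)(W) are all W)
(5,0): L (options (4,0)(W), (1,0)(W) are all W)
(5,1): L (options (4,1)(W), (1,1)(W), (4,0)(W) are all W)
(5,5): L (options (4,5)(W), (1,5)(W), (5,3)(W), (5,2)(W), (4,4)(W) are all W)
(5,6): L (options (4,6)(W), (1,6)(W), (5,4)(W), (5,3)(W), (4,5)(W) are all W)
(6,3): L (options (5,3)(W), (2,3)(W), (6,1)(W), (6,0)(W), (5,2)(W) are all W)
(6,4): L (options (5,4)(W), (2,4)(W), (6,2)(W), (6,1)(W), (5,3)(W) are all W)
(7,0): L (options (6,0)(W), (3,0)(W) are all W)
(7,1): L (options (6,1)(W), (3,1)(W), (6,0)(W) are all W)
(7,6): L (options (6,6)(W), (3,6)(W), (7,4)(W), (7,3)(W), (6,5)(W) are all W)
Every other cell has at least one move into one of the L cells above, so it is W.
L cells per row: a=0: 4, a=1: 2, a=2: 3, a=3: 2, a=4: 1, a=5: 4, a=6: 2, a=7: 3; total 21.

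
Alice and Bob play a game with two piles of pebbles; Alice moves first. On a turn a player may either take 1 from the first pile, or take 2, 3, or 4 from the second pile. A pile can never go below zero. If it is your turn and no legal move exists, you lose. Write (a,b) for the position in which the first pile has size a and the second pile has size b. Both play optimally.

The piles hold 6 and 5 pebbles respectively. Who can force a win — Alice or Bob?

Classify positions by backward induction: terminal positions (no move available) are L. From any other position, the mover wins iff some move reaches an L.
No move ever increases a pile, so every position that can arise here has a ≤ 6 and b ≤ 5; it is enough to label the cells with 0 ≤ a ≤ 6 and 0 ≤ b ≤ 5.
Every move lowers a or b (never raises either), so fill the grid row by row in increasing a, and left to right within a row: each cell's successors are then already labelled.
      b=0  b=1  b=2  b=3  b=4  b=5
a=0:    L    L    W    W    W    W
a=1:    W    W    L    L    W    W
a=2:    L    L    W    W    W    W
a=3:    W    W    L    L    W    W
a=4:    L    L    W    W    W    W
a=5:    W    W    L    L    W    W
a=6:    L    L    W    W    W    W
Cells with no legal move (terminal, hence L): (0,0), (0,1).
The remaining L cells, each justified by listing all of its moves:
(1,2): only reaches (0,2)(W), (1,0)(W), all W → L
(1,3): only reaches (0,3)(W), (1,1)(W), (1,0)(W), all W → L
(2,0): only reaches (1,0)(W), which is W → L
(2,1): only reaches (1,1)(W), which is W → L
(3,2): only reaches (2,2)(W), (3,0)(W), all W → L
(3,3): only reaches (2,3)(W), (3,1)(W), (3,0)(W), all W → L
(4,0): only reaches (3,0)(W), which is W → L
(4,1): only reaches (3,1)(W), which is W → L
(5,2): only reaches (4,2)(W), (5,0)(W), all W → L
(5,3): only reaches (4,3)(W), (5,1)(W), (5,0)(W), all W → L
(6,0): only reaches (5,0)(W), which is W → L
(6,1): only reaches (5,1)(W), which is W → L
Every other cell has at least one move into one of the L cells above, so it is W.
From (6,5) Alice can move to (6,1), reaching an L position.

Alice wins.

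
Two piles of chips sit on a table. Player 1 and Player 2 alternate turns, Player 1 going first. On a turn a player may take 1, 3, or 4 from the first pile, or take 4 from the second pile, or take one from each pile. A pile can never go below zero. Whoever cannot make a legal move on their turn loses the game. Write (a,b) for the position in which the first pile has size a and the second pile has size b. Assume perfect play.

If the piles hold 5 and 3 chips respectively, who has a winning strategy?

Use the standard recursion: the mover loses at a terminal position; elsewhere, the mover wins exactly when some move hands the opponent an L position.
No move ever increases a pile, so every position that can arise here has a ≤ 5 and b ≤ 3; it is enough to label the cells with 0 ≤ a ≤ 5 and 0 ≤ b ≤ 3.
Every move lowers a or b (never raises either), so fill the grid row by row in increasing a, and left to right within a row: each cell's successors are then already labelled.
      b=0  b=1  b=2  b=3
a=0:    L    L    L    L
a=1:    W    W    W    W
a=2:    L    L    L    L
a=3:    W    W    W    W
a=4:    W    W    W    W
a=5:    W    W    W    W
Cells with no legal move (terminal, hence L): (0,0), (0,1), (0,2), (0,3).
The remaining L cells, each justified by listing all of its moves:
(2,0): →(1,0)(W) only, which is W, so L
(2,1): →(1,1)(W), (1,0)(W) — all W, so L
(2,2): →(1,2)(W), (1,1)(W) — all W, so L
(2,3): →(1,3)(W), (1,2)(W) — all W, so L
Every other cell has at least one move into one of the L cells above, so it is W.
From (5,3) Player 1 can move to (2,3), reaching an L position.

Player 1 wins.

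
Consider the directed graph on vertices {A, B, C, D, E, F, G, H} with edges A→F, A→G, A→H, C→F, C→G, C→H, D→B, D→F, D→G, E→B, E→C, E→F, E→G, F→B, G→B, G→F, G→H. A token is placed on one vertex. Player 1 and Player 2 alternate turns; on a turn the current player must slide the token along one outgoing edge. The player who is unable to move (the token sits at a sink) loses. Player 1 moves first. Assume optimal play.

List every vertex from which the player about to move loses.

Use the standard recursion: the mover loses at a terminal position; elsewhere, the mover wins exactly when some move hands the opponent an L position.
Every edge goes from a vertex to one that appears earlier in the order B, H, F, G, C, A, E, D, so processing vertices in that order labels each vertex after all of its successors.
B: no outgoing edge → L
H: no outgoing edge → L
F: reaches L-position B → W
G: reaches L-position H → W
C: reaches L-position H → W
A: reaches L-position H → W
E: reaches L-position B → W
D: reaches L-position B → W
The losing starting vertices are exactly the entries labelled L in this table (2 of them).

B, H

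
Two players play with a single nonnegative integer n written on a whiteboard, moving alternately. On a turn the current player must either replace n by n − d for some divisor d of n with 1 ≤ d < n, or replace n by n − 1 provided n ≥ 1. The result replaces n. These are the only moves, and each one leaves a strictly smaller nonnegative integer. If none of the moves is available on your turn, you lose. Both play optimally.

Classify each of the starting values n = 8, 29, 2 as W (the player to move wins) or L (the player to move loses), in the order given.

8: W, 29: L, 2: L

Label each position W (a win for the player to move) or L (a loss). A position with no legal move is L; any other position is W exactly when some move reaches an L, and L when every move reaches a W.
n=0: no move → L
n=1: can move to 0, which is L ⇒ W
n=2: the only move is to 1(W), a W ⇒ L
n=3: can move to 2, which is L ⇒ W
n=4: can move to 2, which is L ⇒ W
n=5: the only move is to 4(W), a W ⇒ L
n=6: can move to 5, which is L ⇒ W
n=7: the only move is to 6(W), a W ⇒ L
n=8: can move to 7, which is L ⇒ W
n=9: moves to 6(W), 8(W); every one is W ⇒ L
n=10: can move to 5, which is L ⇒ W
n=11: the only move is to 10(W), a W ⇒ L
n=12: can move to 9, which is L ⇒ W
n=13: the only move is to 12(W), a W ⇒ L
n=14: can move to 7, which is L ⇒ W
n=15: moves to 10(W), 12(W), 14(W); every one is W ⇒ L
n=16: can move to 15, which is L ⇒ W
n=17: the only move is to 16(W), a W ⇒ L
n=18: can move to 9, which is L ⇒ W
n=19: the only move is to 18(W), a W ⇒ L
n=20: can move to 15, which is L ⇒ W
n=21: moves to 14(W), 18(W), 20(W); every one is W ⇒ L
n=22: can move to 11, which is L ⇒ W
n=23: the only move is to 22(W), a W ⇒ L
n=24: can move to 21, which is L ⇒ W
n=25: moves to 20(W), 24(W); every one is W ⇒ L
n=26: can move to 13, which is L ⇒ W
n=27: moves to 18(W), 24(W), 26(W); every one is W ⇒ L
n=28: can move to 21, which is L ⇒ W
n=29: the only move is to 28(W), a W ⇒ L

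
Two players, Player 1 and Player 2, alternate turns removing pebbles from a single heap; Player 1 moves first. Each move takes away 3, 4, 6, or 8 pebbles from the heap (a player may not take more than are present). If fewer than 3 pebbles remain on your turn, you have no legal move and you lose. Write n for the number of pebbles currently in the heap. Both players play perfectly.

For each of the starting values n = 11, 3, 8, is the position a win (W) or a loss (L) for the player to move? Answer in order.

Work bottom-up. With no move the player to move loses. Otherwise the position is W if at least one move leads to an L position for the opponent, and L if every move leads to a W.
n=0: no move → L
n=1: no move → L
n=2: no move → L
n=3: W (go to 0, an L position)
n=4: W (go to 1, an L position)
n=5: W (go to 2, an L position)
n=6: W (go to 2, an L position)
n=7: W (go to 1, an L position)
n=8: W (go to 2, an L position)
n=9: W (go to 1, an L position)
n=10: W (go to 2, an L position)
n=11: L (options 8(W), 7(W), 5(W), 3(W) are all W)

11: L, 3: W, 8: W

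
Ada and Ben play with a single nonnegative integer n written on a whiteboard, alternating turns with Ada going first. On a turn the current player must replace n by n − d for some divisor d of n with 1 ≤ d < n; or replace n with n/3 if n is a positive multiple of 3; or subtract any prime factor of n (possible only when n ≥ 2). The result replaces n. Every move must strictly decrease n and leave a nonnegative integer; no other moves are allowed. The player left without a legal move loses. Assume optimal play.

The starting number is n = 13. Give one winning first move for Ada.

Work bottom-up. With no move the player to move loses. Otherwise the position is W if at least one move leads to an L position for the opponent, and L if every move leads to a W.
n=0: no move → L
n=1: no move → L
n=2: W (go to 0, an L position)
n=3: W (go to 0, an L position)
n=4: L (options 2(W), 3(W) are all W)
n=5: W (go to 0, an L position)
n=6: W (go to 4, an L position)
n=7: W (go to 0, an L position)
n=8: W (go to 4, an L position)
n=9: L (options 3(W), 6(W), 8(W) are all W)
n=10: W (go to 9, an L position)
n=11: W (go to 0, an L position)
n=12: W (go to 4, an L position)
n=13: W (go to 0, an L position)
From 13, the L positions reachable in one move are: 0.

Move to 0.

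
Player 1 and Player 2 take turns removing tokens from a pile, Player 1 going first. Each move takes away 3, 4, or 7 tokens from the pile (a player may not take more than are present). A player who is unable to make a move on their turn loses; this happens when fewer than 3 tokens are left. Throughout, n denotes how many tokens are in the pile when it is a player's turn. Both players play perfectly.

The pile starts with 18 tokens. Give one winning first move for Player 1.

Remove 7, leaving 11.

Positions with no move are L. A position that does have a move is losing for the player to move precisely when every available move leads to a winning position for the opponent. Fill in the labels:
n=0: no move → L
n=1: no move → L
n=2: no move → L
n=3: W (go to 0, an L position)
n=4: W (go to 1, an L position)
n=5: W (go to 2, an L position)
n=6: W (go to 2, an L position)
n=7: W (go to 0, an L position)
n=8: W (go to 1, an L position)
n=9: W (go to 2, an L position)
n=10: L (options 7(W), 6(W), 3(W) are all W)
n=11: L (options 8(W), 7(W), 4(W) are all W)
n=12: L (options 9(W), 8(W), 5(W) are all W)
n=13: W (go to 10, an L position)
n=14: W (go to 11, an L position)
n=15: W (go to 12, an L position)
n=16: W (go to 12, an L position)
n=17: W (go to 10, an L position)
n=18: W (go to 11, an L position)
From 18, the L positions reachable in one move are: 11.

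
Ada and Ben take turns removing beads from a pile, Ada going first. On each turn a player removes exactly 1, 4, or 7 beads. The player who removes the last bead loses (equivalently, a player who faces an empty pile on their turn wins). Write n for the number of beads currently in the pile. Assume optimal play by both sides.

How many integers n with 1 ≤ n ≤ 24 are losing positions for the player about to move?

9

Compute win/loss labels from the base case upward. A position with no move is W. Any other position is W if it can reach an L in one move, else L.
n=0: no move; the opponent has just taken the last bead and therefore loses → W
n=1: →0(W) only, which is W, so L
n=2: →1(L), so W
n=3: →2(W) only, which is W, so L
n=4: →3(L), so W
n=5: →1(L), so W
n=6: →5(W), 2(W) — all W, so L
n=7: →6(L), so W
n=8: →1(L), so W
n=9: →8(W), 5(W), 2(W) — all W, so L
n=10: →9(L), so W
n=11: →10(W), 7(W), 4(W) — all W, so L
n=12: →11(L), so W
n=13: →9(L), so W
n=14: →13(W), 10(W), 7(W) — all W, so L
n=15: →14(L), so W
n=16: →9(L), so W
n=17: →16(W), 13(W), 10(W) — all W, so L
n=18: →17(L), so W
n=19: →18(W), 15(W), 12(W) — all W, so L
n=20: →19(L), so W
n=21: →17(L), so W
n=22: →21(W), 18(W), 15(W) — all W, so L
n=23: →22(L), so W
n=24: →17(L), so W
L entries with 1 ≤ n ≤ 24 (the range starts at n=1): n = 1, 3, 6, 9, 11, 14, 17, 19, 22; that makes 9.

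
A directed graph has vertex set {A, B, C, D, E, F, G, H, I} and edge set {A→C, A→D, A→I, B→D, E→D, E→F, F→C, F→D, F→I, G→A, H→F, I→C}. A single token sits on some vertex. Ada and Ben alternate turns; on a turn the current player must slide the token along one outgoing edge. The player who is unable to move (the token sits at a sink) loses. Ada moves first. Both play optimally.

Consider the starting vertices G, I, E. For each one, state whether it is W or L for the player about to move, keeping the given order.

G: L, I: W, E: W

Positions with no move are L. A position that does have a move is losing for the player to move precisely when every available move leads to a winning position for the opponent. Fill in the labels:
Every edge goes from a vertex to one that appears earlier in the order D, C, I, A, G, F, H, B, E, so processing vertices in that order labels each vertex after all of its successors.
D: no outgoing edge → L
C: no outgoing edge → L
I: →C(L), so W
A: →C(L), so W
G: →A(W) only, which is W, so L
F: →C(L), so W
H: →F(W) only, which is W, so L
B: →D(L), so W
E: →D(L), so W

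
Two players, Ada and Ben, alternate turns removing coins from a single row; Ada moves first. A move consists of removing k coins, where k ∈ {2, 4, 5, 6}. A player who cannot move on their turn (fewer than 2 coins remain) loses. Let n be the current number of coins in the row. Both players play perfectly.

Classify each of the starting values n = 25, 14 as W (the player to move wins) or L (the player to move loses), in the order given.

Classify positions by backward induction: terminal positions (no move available) are L. From any other position, the mover wins iff some move reaches an L.
n=0: no move → L
n=1: no move → L
n=2: can move to 0, which is L ⇒ W
n=3: can move to 1, which is L ⇒ W
n=4: can move to 0, which is L ⇒ W
n=5: can move to 1, which is L ⇒ W
n=6: can move to 1, which is L ⇒ W
n=7: can move to 1, which is L ⇒ W
n=8: moves to 6(W), 4(W), 3(W), 2(W); every one is W ⇒ L
n=9: moves to 7(W), 5(W), 4(W), 3(W); every one is W ⇒ L
n=10: can move to 8, which is L ⇒ W
n=11: can move to 9, which is L ⇒ W
n=12: can move to 8, which is L ⇒ W
n=13: can move to 9, which is L ⇒ W
n=14: can move to 9, which is L ⇒ W
n=15: can move to 9, which is L ⇒ W
n=16: moves to 14(W), 12(W), 11(W), 10(W); every one is W ⇒ L
n=17: moves to 15(W), 13(W), 12(W), 11(W); every one is W ⇒ L
n=18: can move to 16, which is L ⇒ W
n=19: can move to 17, which is L ⇒ W
n=20: can move to 16, which is L ⇒ W
n=21: can move to 17, which is L ⇒ W
n=22: can move to 17, which is L ⇒ W
n=23: can move to 17, which is L ⇒ W
n=24: moves to 22(W), 20(W), 19(W), 18(W); every one is W ⇒ L
n=25: moves to 23(W), 21(W), 20(W), 19(W); every one is W ⇒ L

25: L, 14: W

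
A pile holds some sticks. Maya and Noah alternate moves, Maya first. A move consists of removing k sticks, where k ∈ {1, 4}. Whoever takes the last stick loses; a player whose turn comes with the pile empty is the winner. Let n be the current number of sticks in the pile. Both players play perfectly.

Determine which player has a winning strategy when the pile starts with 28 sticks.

Compute win/loss labels from the base case upward. A position with no move is W. Any other position is W if it can reach an L in one move, else L.
n=0: no move; the opponent has just taken the last stick and therefore loses → W
n=1: only reaches 0(W), which is W → L
n=2: reaches L-position 1 → W
n=3: only reaches 2(W), which is W → L
n=4: reaches L-position 3 → W
n=5: reaches L-position 1 → W
n=6: only reaches 5(W), 2(W), all W → L
n=7: reaches L-position 6 → W
n=8: only reaches 7(W), 4(W), all W → L
n=9: reaches L-position 8 → W
n=10: reaches L-position 6 → W
n=11: only reaches 10(W), 7(W), all W → L
n=12: reaches L-position 11 → W
n=13: only reaches 12(W), 9(W), all W → L
n=14: reaches L-position 13 → W
n=15: reaches L-position 11 → W
n=16: only reaches 15(W), 12(W), all W → L
n=17: reaches L-position 16 → W
n=18: only reaches 17(W), 14(W), all W → L
n=19: reaches L-position 18 → W
n=20: reaches L-position 16 → W
n=21: only reaches 20(W), 17(W), all W → L
n=22: reaches L-position 21 → W
n=23: only reaches 22(W), 19(W), all W → L
n=24: reaches L-position 23 → W
n=25: reaches L-position 21 → W
n=26: only reaches 25(W), 22(W), all W → L
n=27: reaches L-position 26 → W
n=28: only reaches 27(W), 24(W), all W → L
Every move from 28 reaches a W position, so the mover loses.

Noah wins.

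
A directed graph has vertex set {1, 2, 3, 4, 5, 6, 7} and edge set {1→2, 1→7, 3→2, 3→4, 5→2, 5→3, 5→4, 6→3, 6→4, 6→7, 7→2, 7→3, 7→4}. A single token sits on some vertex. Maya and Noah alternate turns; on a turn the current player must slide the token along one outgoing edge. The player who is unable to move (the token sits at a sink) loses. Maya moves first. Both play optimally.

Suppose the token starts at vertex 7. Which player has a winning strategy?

Classify positions by backward induction: terminal positions (no move available) are L. From any other position, the mover wins iff some move reaches an L.
Every edge goes from a vertex to one that appears earlier in the order 2, 4, 3, 7, 5, 1, 6, so processing vertices in that order labels each vertex after all of its successors.
2: no outgoing edge → L
4: no outgoing edge → L
3: can move to 4, which is L ⇒ W
7: can move to 4, which is L ⇒ W
5: can move to 4, which is L ⇒ W
1: can move to 2, which is L ⇒ W
6: can move to 4, which is L ⇒ W
From 7 Maya can move to 4, reaching an L position.

Maya wins.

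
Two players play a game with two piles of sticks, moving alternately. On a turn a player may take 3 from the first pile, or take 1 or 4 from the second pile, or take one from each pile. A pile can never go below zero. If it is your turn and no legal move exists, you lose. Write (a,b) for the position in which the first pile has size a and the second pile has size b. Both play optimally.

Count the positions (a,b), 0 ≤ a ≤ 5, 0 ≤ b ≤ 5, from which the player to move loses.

Classify positions by backward induction: terminal positions (no move available) are L. From any other position, the mover wins iff some move reaches an L.
Every move lowers a or b (never raises either), so fill the grid row by row in increasing a, and left to right within a row: each cell's successors are then already labelled.
      b=0  b=1  b=2  b=3  b=4  b=5
a=0:    L    W    L    W    W    L
a=1:    L    W    L    W    W    L
a=2:    L    W    L    W    W    L
a=3:    W    W    W    W    L    W
a=4:    W    L    W    L    W    W
a=5:    W    L    W    L    W    W
Cells with no legal move (terminal, hence L): (0,0), (1,0), (2,0).
The remaining L cells, each justified by listing all of its moves:
(0,2): only reaches (0,1)(W), which is W → L
(0,5): only reaches (0,4)(W), (0,1)(W), all W → L
(1,2): only reaches (1,1)(W), (0,1)(W), all W → L
(1,5): only reaches (1,4)(W), (1,1)(W), (0,4)(W), all W → L
(2,2): only reaches (2,1)(W), (1,1)(W), all W → L
(2,5): only reaches (2,4)(W), (2,1)(W), (1,4)(W), all W → L
(3,4): only reaches (0,4)(W), (3,3)(W), (3,0)(W), (2,3)(W), all W → L
(4,1): only reaches (1,1)(W), (4,0)(W), (3,0)(W), all W → L
(4,3): only reaches (1,3)(W), (4,2)(W), (3,2)(W), all W → L
(5,1): only reaches (2,1)(W), (5,0)(W), (4,0)(W), all W → L
(5,3): only reaches (2,3)(W), (5,2)(W), (4,2)(W), all W → L
Every other cell has at least one move into one of the L cells above, so it is W.
L cells per row: a=0: 3, a=1: 3, a=2: 3, a=3: 1, a=4: 2, a=5: 2; total 14.

14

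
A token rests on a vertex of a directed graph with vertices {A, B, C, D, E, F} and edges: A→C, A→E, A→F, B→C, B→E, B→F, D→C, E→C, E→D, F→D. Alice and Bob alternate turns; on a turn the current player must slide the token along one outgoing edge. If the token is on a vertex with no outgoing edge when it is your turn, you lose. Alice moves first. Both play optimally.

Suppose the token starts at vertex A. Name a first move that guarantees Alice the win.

Move to F.

Classify positions by backward induction: terminal positions (no move available) are L. From any other position, the mover wins iff some move reaches an L.
Every edge goes from a vertex to one that appears earlier in the order C, D, F, E, B, A, so processing vertices in that order labels each vertex after all of its successors.
C: no outgoing edge → L
D: W (go to C, an L position)
F: L (sole option D(W) is W)
E: W (go to C, an L position)
B: W (go to F, an L position)
A: W (go to F, an L position)
From A, the L positions reachable in one move are: F, C. Any move reaching one of these is winning.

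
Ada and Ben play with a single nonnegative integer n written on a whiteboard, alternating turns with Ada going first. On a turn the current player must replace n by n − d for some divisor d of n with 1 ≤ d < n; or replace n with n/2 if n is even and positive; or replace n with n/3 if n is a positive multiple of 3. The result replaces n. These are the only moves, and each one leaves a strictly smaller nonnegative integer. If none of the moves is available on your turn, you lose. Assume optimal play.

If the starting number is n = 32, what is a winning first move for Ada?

Move to 28.

Label each position W (a win for the player to move) or L (a loss). A position with no legal move is L; any other position is W exactly when some move reaches an L, and L when every move reaches a W.
n=0: no move → L
n=1: no move → L
n=2: can move to 1, which is L ⇒ W
n=3: can move to 1, which is L ⇒ W
n=4: moves to 2(W), 3(W); every one is W ⇒ L
n=5: can move to 4, which is L ⇒ W
n=6: can move to 4, which is L ⇒ W
n=7: the only move is to 6(W), a W ⇒ L
n=8: can move to 4, which is L ⇒ W
n=9: moves to 3(W), 6(W), 8(W); every one is W ⇒ L
n=10: can move to 9, which is L ⇒ W
n=11: the only move is to 10(W), a W ⇒ L
n=12: can move to 4, which is L ⇒ W
n=13: the only move is to 12(W), a W ⇒ L
n=14: can move to 7, which is L ⇒ W
n=15: moves to 5(W), 10(W), 12(W), 14(W); every one is W ⇒ L
n=16: can move to 15, which is L ⇒ W
n=17: the only move is to 16(W), a W ⇒ L
n=18: can move to 9, which is L ⇒ W
n=19: the only move is to 18(W), a W ⇒ L
n=20: can move to 15, which is L ⇒ W
n=21: can move to 7, which is L ⇒ W
n=22: can move to 11, which is L ⇒ W
n=23: the only move is to 22(W), a W ⇒ L
n=24: can move to 23, which is L ⇒ W
n=25: moves to 20(W), 24(W); every one is W ⇒ L
n=26: can move to 13, which is L ⇒ W
n=27: can move to 9, which is L ⇒ W
n=28: moves to 14(W), 21(W), 24(W), 26(W), 27(W); every one is W ⇒ L
n=29: can move to 28, which is L ⇒ W
n=30: can move to 15, which is L ⇒ W
n=31: the only move is to 30(W), a W ⇒ L
n=32: can move to 28, which is L ⇒ W
From 32, the L positions reachable in one move are: 28, 31. Any move reaching one of these is winning.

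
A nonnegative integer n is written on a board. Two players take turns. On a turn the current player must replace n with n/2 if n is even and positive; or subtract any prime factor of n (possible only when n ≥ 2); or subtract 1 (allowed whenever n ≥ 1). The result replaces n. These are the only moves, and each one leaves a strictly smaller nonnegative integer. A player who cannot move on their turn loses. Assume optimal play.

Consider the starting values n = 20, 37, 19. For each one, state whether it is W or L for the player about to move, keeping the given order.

20: L, 37: W, 19: W

Use the standard recursion: the mover loses at a terminal position; elsewhere, the mover wins exactly when some move hands the opponent an L position.
n=0: no move → L
n=1: W (go to 0, an L position)
n=2: W (go to 0, an L position)
n=3: W (go to 0, an L position)
n=4: L (options 2(W), 3(W) are all W)
n=5: W (go to 0, an L position)
n=6: W (go to 4, an L position)
n=7: W (go to 0, an L position)
n=8: W (go to 4, an L position)
n=9: L (options 6(W), 8(W) are all W)
n=10: W (go to 9, an L position)
n=11: W (go to 0, an L position)
n=12: W (go to 9, an L position)
n=13: W (go to 0, an L position)
n=14: L (options 7(W), 12(W), 13(W) are all W)
n=15: W (go to 14, an L position)
n=16: W (go to 14, an L position)
n=17: W (go to 0, an L position)
n=18: W (go to 9, an L position)
n=19: W (go to 0, an L position)
n=20: L (options 10(W), 15(W), 18(W), 19(W) are all W)
n=21: W (go to 14, an L position)
n=22: W (go to 20, an L position)
n=23: W (go to 0, an L position)
n=24: L (options 12(W), 21(W), 22(W), 23(W) are all W)
n=25: W (go to 20, an L position)
n=26: W (go to 24, an L position)
n=27: W (go to 24, an L position)
n=28: W (go to 14, an L position)
n=29: W (go to 0, an L position)
n=30: L (options 15(W), 25(W), 27(W), 28(W), 29(W) are all W)
n=31: W (go to 0, an L position)
n=32: W (go to 30, an L position)
n=33: W (go to 30, an L position)
n=34: L (options 17(W), 32(W), 33(W) are all W)
n=35: W (go to 30, an L position)
n=36: W (go to 34, an L position)
n=37: W (go to 0, an L position)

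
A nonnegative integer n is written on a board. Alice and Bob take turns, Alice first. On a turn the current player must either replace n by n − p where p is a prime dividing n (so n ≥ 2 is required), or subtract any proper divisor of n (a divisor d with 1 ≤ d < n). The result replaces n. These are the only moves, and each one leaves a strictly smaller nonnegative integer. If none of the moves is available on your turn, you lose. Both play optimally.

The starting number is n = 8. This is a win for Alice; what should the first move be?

Classify positions by backward induction: terminal positions (no move available) are L. From any other position, the mover wins iff some move reaches an L.
n=0: no move → L
n=1: no move → L
n=2: →0(L), so W
n=3: →0(L), so W
n=4: →2(W), 3(W) — all W, so L
n=5: →0(L), so W
n=6: →4(L), so W
n=7: →0(L), so W
n=8: →4(L), so W
From 8, the L positions reachable in one move are: 4.

Move to 4.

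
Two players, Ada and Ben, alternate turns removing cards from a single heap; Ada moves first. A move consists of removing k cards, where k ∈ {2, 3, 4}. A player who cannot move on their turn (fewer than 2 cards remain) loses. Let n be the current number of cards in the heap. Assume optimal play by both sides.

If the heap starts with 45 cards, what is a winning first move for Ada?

Compute win/loss labels from the base case upward. A position with no move is L. Any other position is W if it can reach an L in one move, else L.
n=0: no move → L
n=1: no move → L
n=2: can move to 0, which is L ⇒ W
n=3: can move to 1, which is L ⇒ W
n=4: can move to 1, which is L ⇒ W
n=5: can move to 1, which is L ⇒ W
n=6: moves to 4(W), 3(W), 2(W); every one is W ⇒ L
n=7: moves to 5(W), 4(W), 3(W); every one is W ⇒ L
n=8: can move to 6, which is L ⇒ W
n=9: can move to 7, which is L ⇒ W
n=10: can move to 7, which is L ⇒ W
n=11: can move to 7, which is L ⇒ W
n=12: moves to 10(W), 9(W), 8(W); every one is W ⇒ L
n=13: moves to 11(W), 10(W), 9(W); every one is W ⇒ L
n=14: can move to 12, which is L ⇒ W
n=15: can move to 13, which is L ⇒ W
n=16: can move to 13, which is L ⇒ W
n=17: can move to 13, which is L ⇒ W
n=18: moves to 16(W), 15(W), 14(W); every one is W ⇒ L
n=19: moves to 17(W), 16(W), 15(W); every one is W ⇒ L
n=20: can move to 18, which is L ⇒ W
n=21: can move to 19, which is L ⇒ W
n=22: can move to 19, which is L ⇒ W
n=23: can move to 19, which is L ⇒ W
n=24: moves to 22(W), 21(W), 20(W); every one is W ⇒ L
n=25: moves to 23(W), 22(W), 21(W); every one is W ⇒ L
n=26: can move to 24, which is L ⇒ W
n=27: can move to 25, which is L ⇒ W
n=28: can move to 25, which is L ⇒ W
n=29: can move to 25, which is L ⇒ W
n=30: moves to 28(W), 27(W), 26(W); every one is W ⇒ L
n=31: moves to 29(W), 28(W), 27(W); every one is W ⇒ L
n=32: can move to 30, which is L ⇒ W
n=33: can move to 31, which is L ⇒ W
n=34: can move to 31, which is L ⇒ W
n=35: can move to 31, which is L ⇒ W
n=36: moves to 34(W), 33(W), 32(W); every one is W ⇒ L
n=37: moves to 35(W), 34(W), 33(W); every one is W ⇒ L
n=38: can move to 36, which is L ⇒ W
n=39: can move to 37, which is L ⇒ W
n=40: can move to 37, which is L ⇒ W
n=41: can move to 37, which is L ⇒ W
n=42: moves to 40(W), 39(W), 38(W); every one is W ⇒ L
n=43: moves to 41(W), 40(W), 39(W); every one is W ⇒ L
n=44: can move to 42, which is L ⇒ W
n=45: can move to 43, which is L ⇒ W
From 45, the L positions reachable in one move are: 43, 42. Any move reaching one of these is winning.

Remove 2, leaving 43.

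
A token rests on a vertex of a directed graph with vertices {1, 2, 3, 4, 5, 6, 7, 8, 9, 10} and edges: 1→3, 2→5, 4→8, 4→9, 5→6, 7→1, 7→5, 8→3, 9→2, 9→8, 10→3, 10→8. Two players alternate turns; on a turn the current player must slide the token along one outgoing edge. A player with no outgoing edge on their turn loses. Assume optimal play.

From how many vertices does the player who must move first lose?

Work bottom-up. With no move the player to move loses. Otherwise the position is W if at least one move leads to an L position for the opponent, and L if every move leads to a W.
Every edge goes from a vertex to one that appears earlier in the order 6, 3, 1, 8, 10, 5, 2, 9, 4, 7, so processing vertices in that order labels each vertex after all of its successors.
6: no outgoing edge → L
3: no outgoing edge → L
1: reaches L-position 3 → W
8: reaches L-position 3 → W
10: reaches L-position 3 → W
5: reaches L-position 6 → W
2: only reaches 5(W), which is W → L
9: reaches L-position 2 → W
4: only reaches 9(W), 8(W), all W → L
7: only reaches 5(W), 1(W), all W → L
The L vertices are 2, 3, 4, 6, 7; that is 5 in all.

5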